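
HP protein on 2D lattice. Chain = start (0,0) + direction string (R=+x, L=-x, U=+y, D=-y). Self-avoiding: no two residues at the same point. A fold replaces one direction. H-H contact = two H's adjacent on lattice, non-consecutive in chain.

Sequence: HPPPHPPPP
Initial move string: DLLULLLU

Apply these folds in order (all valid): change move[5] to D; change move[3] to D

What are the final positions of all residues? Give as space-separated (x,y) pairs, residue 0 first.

Initial moves: DLLULLLU
Fold: move[5]->D => DLLULDLU (positions: [(0, 0), (0, -1), (-1, -1), (-2, -1), (-2, 0), (-3, 0), (-3, -1), (-4, -1), (-4, 0)])
Fold: move[3]->D => DLLDLDLU (positions: [(0, 0), (0, -1), (-1, -1), (-2, -1), (-2, -2), (-3, -2), (-3, -3), (-4, -3), (-4, -2)])

Answer: (0,0) (0,-1) (-1,-1) (-2,-1) (-2,-2) (-3,-2) (-3,-3) (-4,-3) (-4,-2)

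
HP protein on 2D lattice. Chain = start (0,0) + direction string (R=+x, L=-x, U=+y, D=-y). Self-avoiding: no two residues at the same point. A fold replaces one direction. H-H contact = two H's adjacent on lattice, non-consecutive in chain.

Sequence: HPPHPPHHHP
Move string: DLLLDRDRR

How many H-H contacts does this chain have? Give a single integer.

Positions: [(0, 0), (0, -1), (-1, -1), (-2, -1), (-3, -1), (-3, -2), (-2, -2), (-2, -3), (-1, -3), (0, -3)]
H-H contact: residue 3 @(-2,-1) - residue 6 @(-2, -2)

Answer: 1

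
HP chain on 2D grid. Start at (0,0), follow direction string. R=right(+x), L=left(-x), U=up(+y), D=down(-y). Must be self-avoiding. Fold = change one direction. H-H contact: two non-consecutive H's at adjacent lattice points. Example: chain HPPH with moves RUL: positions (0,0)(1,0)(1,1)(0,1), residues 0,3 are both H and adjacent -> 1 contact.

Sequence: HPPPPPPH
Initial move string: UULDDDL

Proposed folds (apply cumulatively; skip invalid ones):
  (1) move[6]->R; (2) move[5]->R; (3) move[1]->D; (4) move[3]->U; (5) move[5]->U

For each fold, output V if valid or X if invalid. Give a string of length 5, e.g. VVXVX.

Answer: VXXXX

Derivation:
Initial: UULDDDL -> [(0, 0), (0, 1), (0, 2), (-1, 2), (-1, 1), (-1, 0), (-1, -1), (-2, -1)]
Fold 1: move[6]->R => UULDDDR VALID
Fold 2: move[5]->R => UULDDRR INVALID (collision), skipped
Fold 3: move[1]->D => UDLDDDR INVALID (collision), skipped
Fold 4: move[3]->U => UULUDDR INVALID (collision), skipped
Fold 5: move[5]->U => UULDDUR INVALID (collision), skipped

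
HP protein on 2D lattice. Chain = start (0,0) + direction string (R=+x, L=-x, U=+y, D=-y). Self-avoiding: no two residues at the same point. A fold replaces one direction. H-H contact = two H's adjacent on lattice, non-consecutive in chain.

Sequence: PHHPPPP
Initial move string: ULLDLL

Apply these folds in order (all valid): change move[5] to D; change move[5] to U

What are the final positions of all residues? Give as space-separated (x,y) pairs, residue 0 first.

Answer: (0,0) (0,1) (-1,1) (-2,1) (-2,0) (-3,0) (-3,1)

Derivation:
Initial moves: ULLDLL
Fold: move[5]->D => ULLDLD (positions: [(0, 0), (0, 1), (-1, 1), (-2, 1), (-2, 0), (-3, 0), (-3, -1)])
Fold: move[5]->U => ULLDLU (positions: [(0, 0), (0, 1), (-1, 1), (-2, 1), (-2, 0), (-3, 0), (-3, 1)])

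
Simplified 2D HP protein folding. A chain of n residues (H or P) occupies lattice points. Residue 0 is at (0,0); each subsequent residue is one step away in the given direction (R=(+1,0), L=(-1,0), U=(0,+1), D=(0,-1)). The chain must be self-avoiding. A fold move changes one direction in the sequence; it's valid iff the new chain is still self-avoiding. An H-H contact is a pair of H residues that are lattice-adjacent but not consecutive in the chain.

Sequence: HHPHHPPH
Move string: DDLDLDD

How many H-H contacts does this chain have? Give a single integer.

Positions: [(0, 0), (0, -1), (0, -2), (-1, -2), (-1, -3), (-2, -3), (-2, -4), (-2, -5)]
No H-H contacts found.

Answer: 0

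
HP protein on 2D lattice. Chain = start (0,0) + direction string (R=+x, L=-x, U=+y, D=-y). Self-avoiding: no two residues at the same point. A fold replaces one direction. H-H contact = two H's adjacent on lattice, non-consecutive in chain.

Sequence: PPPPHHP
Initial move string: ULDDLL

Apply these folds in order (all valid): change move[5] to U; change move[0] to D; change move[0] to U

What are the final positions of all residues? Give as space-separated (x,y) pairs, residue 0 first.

Initial moves: ULDDLL
Fold: move[5]->U => ULDDLU (positions: [(0, 0), (0, 1), (-1, 1), (-1, 0), (-1, -1), (-2, -1), (-2, 0)])
Fold: move[0]->D => DLDDLU (positions: [(0, 0), (0, -1), (-1, -1), (-1, -2), (-1, -3), (-2, -3), (-2, -2)])
Fold: move[0]->U => ULDDLU (positions: [(0, 0), (0, 1), (-1, 1), (-1, 0), (-1, -1), (-2, -1), (-2, 0)])

Answer: (0,0) (0,1) (-1,1) (-1,0) (-1,-1) (-2,-1) (-2,0)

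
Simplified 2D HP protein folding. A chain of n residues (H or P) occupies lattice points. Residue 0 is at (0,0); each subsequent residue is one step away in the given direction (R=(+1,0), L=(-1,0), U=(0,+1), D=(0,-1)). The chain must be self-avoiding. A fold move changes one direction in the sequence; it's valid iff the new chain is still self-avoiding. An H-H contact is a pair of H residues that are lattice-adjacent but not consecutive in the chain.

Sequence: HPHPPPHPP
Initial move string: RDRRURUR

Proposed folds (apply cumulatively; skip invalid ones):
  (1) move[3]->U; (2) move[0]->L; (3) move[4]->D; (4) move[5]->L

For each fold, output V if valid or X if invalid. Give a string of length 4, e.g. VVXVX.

Initial: RDRRURUR -> [(0, 0), (1, 0), (1, -1), (2, -1), (3, -1), (3, 0), (4, 0), (4, 1), (5, 1)]
Fold 1: move[3]->U => RDRUURUR VALID
Fold 2: move[0]->L => LDRUURUR INVALID (collision), skipped
Fold 3: move[4]->D => RDRUDRUR INVALID (collision), skipped
Fold 4: move[5]->L => RDRUULUR VALID

Answer: VXXV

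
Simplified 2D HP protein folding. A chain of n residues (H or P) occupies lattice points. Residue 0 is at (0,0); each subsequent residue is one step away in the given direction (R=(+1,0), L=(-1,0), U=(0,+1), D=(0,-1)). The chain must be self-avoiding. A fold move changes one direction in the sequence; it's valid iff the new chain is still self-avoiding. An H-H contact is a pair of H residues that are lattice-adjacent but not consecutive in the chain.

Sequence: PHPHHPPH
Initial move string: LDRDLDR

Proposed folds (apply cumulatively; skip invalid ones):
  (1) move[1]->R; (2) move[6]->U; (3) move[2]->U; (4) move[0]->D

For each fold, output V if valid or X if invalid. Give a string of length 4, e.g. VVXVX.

Answer: XXXV

Derivation:
Initial: LDRDLDR -> [(0, 0), (-1, 0), (-1, -1), (0, -1), (0, -2), (-1, -2), (-1, -3), (0, -3)]
Fold 1: move[1]->R => LRRDLDR INVALID (collision), skipped
Fold 2: move[6]->U => LDRDLDU INVALID (collision), skipped
Fold 3: move[2]->U => LDUDLDR INVALID (collision), skipped
Fold 4: move[0]->D => DDRDLDR VALID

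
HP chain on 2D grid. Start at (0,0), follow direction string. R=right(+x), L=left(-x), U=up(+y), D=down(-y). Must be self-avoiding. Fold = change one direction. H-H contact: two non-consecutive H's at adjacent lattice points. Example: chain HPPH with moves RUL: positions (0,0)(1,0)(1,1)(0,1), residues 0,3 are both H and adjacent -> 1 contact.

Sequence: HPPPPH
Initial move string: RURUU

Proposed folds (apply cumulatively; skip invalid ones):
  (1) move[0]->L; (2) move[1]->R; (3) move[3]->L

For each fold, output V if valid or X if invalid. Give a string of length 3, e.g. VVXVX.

Initial: RURUU -> [(0, 0), (1, 0), (1, 1), (2, 1), (2, 2), (2, 3)]
Fold 1: move[0]->L => LURUU VALID
Fold 2: move[1]->R => LRRUU INVALID (collision), skipped
Fold 3: move[3]->L => LURLU INVALID (collision), skipped

Answer: VXX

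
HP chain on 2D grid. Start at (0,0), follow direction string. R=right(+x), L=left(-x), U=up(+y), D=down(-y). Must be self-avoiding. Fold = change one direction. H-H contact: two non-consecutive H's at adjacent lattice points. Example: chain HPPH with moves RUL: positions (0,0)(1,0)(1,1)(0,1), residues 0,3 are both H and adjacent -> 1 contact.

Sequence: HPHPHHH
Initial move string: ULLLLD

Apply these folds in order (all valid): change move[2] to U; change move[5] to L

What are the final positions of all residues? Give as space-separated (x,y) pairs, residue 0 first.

Answer: (0,0) (0,1) (-1,1) (-1,2) (-2,2) (-3,2) (-4,2)

Derivation:
Initial moves: ULLLLD
Fold: move[2]->U => ULULLD (positions: [(0, 0), (0, 1), (-1, 1), (-1, 2), (-2, 2), (-3, 2), (-3, 1)])
Fold: move[5]->L => ULULLL (positions: [(0, 0), (0, 1), (-1, 1), (-1, 2), (-2, 2), (-3, 2), (-4, 2)])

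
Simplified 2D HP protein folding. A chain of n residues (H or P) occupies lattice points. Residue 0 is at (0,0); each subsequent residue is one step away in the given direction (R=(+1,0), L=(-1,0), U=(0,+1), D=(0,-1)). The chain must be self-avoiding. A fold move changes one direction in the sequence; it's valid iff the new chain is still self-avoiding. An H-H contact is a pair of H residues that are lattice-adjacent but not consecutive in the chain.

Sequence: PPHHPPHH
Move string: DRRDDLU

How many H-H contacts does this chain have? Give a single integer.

Positions: [(0, 0), (0, -1), (1, -1), (2, -1), (2, -2), (2, -3), (1, -3), (1, -2)]
H-H contact: residue 2 @(1,-1) - residue 7 @(1, -2)

Answer: 1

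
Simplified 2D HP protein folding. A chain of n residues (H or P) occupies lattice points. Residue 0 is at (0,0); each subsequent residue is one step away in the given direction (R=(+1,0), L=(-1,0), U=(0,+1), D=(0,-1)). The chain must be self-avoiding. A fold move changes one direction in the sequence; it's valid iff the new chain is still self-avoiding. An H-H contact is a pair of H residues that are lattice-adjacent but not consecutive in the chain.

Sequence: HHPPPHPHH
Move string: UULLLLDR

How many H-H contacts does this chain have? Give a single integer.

Positions: [(0, 0), (0, 1), (0, 2), (-1, 2), (-2, 2), (-3, 2), (-4, 2), (-4, 1), (-3, 1)]
H-H contact: residue 5 @(-3,2) - residue 8 @(-3, 1)

Answer: 1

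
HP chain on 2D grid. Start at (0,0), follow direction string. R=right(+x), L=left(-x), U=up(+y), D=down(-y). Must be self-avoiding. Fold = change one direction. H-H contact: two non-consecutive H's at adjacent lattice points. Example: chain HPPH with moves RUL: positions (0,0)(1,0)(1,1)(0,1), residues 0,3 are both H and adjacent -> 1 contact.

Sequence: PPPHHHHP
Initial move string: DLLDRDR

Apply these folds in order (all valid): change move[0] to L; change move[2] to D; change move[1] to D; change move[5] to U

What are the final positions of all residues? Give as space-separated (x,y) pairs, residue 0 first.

Answer: (0,0) (-1,0) (-1,-1) (-1,-2) (-1,-3) (0,-3) (0,-2) (1,-2)

Derivation:
Initial moves: DLLDRDR
Fold: move[0]->L => LLLDRDR (positions: [(0, 0), (-1, 0), (-2, 0), (-3, 0), (-3, -1), (-2, -1), (-2, -2), (-1, -2)])
Fold: move[2]->D => LLDDRDR (positions: [(0, 0), (-1, 0), (-2, 0), (-2, -1), (-2, -2), (-1, -2), (-1, -3), (0, -3)])
Fold: move[1]->D => LDDDRDR (positions: [(0, 0), (-1, 0), (-1, -1), (-1, -2), (-1, -3), (0, -3), (0, -4), (1, -4)])
Fold: move[5]->U => LDDDRUR (positions: [(0, 0), (-1, 0), (-1, -1), (-1, -2), (-1, -3), (0, -3), (0, -2), (1, -2)])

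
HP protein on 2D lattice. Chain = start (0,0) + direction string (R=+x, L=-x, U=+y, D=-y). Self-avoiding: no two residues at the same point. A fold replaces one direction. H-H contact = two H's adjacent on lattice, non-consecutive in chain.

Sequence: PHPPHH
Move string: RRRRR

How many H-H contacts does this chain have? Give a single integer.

Positions: [(0, 0), (1, 0), (2, 0), (3, 0), (4, 0), (5, 0)]
No H-H contacts found.

Answer: 0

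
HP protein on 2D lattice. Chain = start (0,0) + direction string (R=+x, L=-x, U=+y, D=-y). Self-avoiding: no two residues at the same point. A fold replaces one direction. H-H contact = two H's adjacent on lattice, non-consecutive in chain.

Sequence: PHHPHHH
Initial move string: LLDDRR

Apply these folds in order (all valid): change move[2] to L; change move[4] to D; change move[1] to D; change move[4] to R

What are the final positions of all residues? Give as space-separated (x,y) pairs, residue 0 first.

Answer: (0,0) (-1,0) (-1,-1) (-2,-1) (-2,-2) (-1,-2) (0,-2)

Derivation:
Initial moves: LLDDRR
Fold: move[2]->L => LLLDRR (positions: [(0, 0), (-1, 0), (-2, 0), (-3, 0), (-3, -1), (-2, -1), (-1, -1)])
Fold: move[4]->D => LLLDDR (positions: [(0, 0), (-1, 0), (-2, 0), (-3, 0), (-3, -1), (-3, -2), (-2, -2)])
Fold: move[1]->D => LDLDDR (positions: [(0, 0), (-1, 0), (-1, -1), (-2, -1), (-2, -2), (-2, -3), (-1, -3)])
Fold: move[4]->R => LDLDRR (positions: [(0, 0), (-1, 0), (-1, -1), (-2, -1), (-2, -2), (-1, -2), (0, -2)])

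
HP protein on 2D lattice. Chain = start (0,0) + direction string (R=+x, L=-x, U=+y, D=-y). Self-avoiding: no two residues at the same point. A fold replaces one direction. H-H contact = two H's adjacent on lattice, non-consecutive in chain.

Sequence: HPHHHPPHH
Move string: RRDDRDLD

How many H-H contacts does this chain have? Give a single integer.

Answer: 1

Derivation:
Positions: [(0, 0), (1, 0), (2, 0), (2, -1), (2, -2), (3, -2), (3, -3), (2, -3), (2, -4)]
H-H contact: residue 4 @(2,-2) - residue 7 @(2, -3)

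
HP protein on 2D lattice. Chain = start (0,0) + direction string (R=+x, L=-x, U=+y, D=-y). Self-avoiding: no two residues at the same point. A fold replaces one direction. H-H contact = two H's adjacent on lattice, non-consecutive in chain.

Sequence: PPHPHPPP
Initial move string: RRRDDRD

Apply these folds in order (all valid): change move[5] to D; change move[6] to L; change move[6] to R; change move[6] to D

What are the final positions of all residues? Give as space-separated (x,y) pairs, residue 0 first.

Initial moves: RRRDDRD
Fold: move[5]->D => RRRDDDD (positions: [(0, 0), (1, 0), (2, 0), (3, 0), (3, -1), (3, -2), (3, -3), (3, -4)])
Fold: move[6]->L => RRRDDDL (positions: [(0, 0), (1, 0), (2, 0), (3, 0), (3, -1), (3, -2), (3, -3), (2, -3)])
Fold: move[6]->R => RRRDDDR (positions: [(0, 0), (1, 0), (2, 0), (3, 0), (3, -1), (3, -2), (3, -3), (4, -3)])
Fold: move[6]->D => RRRDDDD (positions: [(0, 0), (1, 0), (2, 0), (3, 0), (3, -1), (3, -2), (3, -3), (3, -4)])

Answer: (0,0) (1,0) (2,0) (3,0) (3,-1) (3,-2) (3,-3) (3,-4)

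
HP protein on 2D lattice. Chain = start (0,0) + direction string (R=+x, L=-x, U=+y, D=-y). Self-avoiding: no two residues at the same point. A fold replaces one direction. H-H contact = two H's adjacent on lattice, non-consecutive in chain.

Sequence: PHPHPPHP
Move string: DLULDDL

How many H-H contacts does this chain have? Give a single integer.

Answer: 0

Derivation:
Positions: [(0, 0), (0, -1), (-1, -1), (-1, 0), (-2, 0), (-2, -1), (-2, -2), (-3, -2)]
No H-H contacts found.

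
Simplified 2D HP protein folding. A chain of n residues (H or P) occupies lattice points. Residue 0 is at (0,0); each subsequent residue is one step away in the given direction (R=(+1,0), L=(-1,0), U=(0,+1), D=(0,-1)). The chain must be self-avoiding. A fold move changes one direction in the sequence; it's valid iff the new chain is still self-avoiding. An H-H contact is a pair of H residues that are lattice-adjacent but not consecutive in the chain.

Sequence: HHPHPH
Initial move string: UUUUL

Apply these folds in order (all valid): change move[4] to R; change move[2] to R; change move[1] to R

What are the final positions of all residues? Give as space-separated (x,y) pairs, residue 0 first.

Answer: (0,0) (0,1) (1,1) (2,1) (2,2) (3,2)

Derivation:
Initial moves: UUUUL
Fold: move[4]->R => UUUUR (positions: [(0, 0), (0, 1), (0, 2), (0, 3), (0, 4), (1, 4)])
Fold: move[2]->R => UURUR (positions: [(0, 0), (0, 1), (0, 2), (1, 2), (1, 3), (2, 3)])
Fold: move[1]->R => URRUR (positions: [(0, 0), (0, 1), (1, 1), (2, 1), (2, 2), (3, 2)])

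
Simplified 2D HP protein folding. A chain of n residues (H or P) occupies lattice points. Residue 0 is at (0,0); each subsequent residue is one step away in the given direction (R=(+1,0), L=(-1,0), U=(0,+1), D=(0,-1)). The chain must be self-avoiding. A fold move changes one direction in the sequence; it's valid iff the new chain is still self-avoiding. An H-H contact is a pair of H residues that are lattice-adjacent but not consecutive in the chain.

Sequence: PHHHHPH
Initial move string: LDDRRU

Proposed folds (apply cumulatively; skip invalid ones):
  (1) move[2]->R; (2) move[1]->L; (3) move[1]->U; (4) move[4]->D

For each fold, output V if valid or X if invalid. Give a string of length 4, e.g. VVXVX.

Answer: VXVX

Derivation:
Initial: LDDRRU -> [(0, 0), (-1, 0), (-1, -1), (-1, -2), (0, -2), (1, -2), (1, -1)]
Fold 1: move[2]->R => LDRRRU VALID
Fold 2: move[1]->L => LLRRRU INVALID (collision), skipped
Fold 3: move[1]->U => LURRRU VALID
Fold 4: move[4]->D => LURRDU INVALID (collision), skipped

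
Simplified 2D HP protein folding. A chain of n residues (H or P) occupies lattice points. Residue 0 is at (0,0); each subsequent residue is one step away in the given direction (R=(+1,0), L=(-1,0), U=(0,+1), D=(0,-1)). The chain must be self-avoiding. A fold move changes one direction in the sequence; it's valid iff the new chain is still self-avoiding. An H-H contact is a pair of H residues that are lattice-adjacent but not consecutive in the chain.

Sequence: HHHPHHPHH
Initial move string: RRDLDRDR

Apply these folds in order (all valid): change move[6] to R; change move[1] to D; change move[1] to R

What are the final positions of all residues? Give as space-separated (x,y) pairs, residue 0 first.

Answer: (0,0) (1,0) (2,0) (2,-1) (1,-1) (1,-2) (2,-2) (3,-2) (4,-2)

Derivation:
Initial moves: RRDLDRDR
Fold: move[6]->R => RRDLDRRR (positions: [(0, 0), (1, 0), (2, 0), (2, -1), (1, -1), (1, -2), (2, -2), (3, -2), (4, -2)])
Fold: move[1]->D => RDDLDRRR (positions: [(0, 0), (1, 0), (1, -1), (1, -2), (0, -2), (0, -3), (1, -3), (2, -3), (3, -3)])
Fold: move[1]->R => RRDLDRRR (positions: [(0, 0), (1, 0), (2, 0), (2, -1), (1, -1), (1, -2), (2, -2), (3, -2), (4, -2)])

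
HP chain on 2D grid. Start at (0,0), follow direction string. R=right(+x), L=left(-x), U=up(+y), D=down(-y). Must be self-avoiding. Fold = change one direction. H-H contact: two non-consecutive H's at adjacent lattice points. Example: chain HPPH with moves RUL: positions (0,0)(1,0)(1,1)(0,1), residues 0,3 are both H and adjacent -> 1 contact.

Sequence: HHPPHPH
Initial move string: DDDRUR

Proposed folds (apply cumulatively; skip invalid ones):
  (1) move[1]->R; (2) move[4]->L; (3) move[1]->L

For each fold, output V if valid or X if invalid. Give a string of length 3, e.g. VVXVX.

Initial: DDDRUR -> [(0, 0), (0, -1), (0, -2), (0, -3), (1, -3), (1, -2), (2, -2)]
Fold 1: move[1]->R => DRDRUR VALID
Fold 2: move[4]->L => DRDRLR INVALID (collision), skipped
Fold 3: move[1]->L => DLDRUR INVALID (collision), skipped

Answer: VXX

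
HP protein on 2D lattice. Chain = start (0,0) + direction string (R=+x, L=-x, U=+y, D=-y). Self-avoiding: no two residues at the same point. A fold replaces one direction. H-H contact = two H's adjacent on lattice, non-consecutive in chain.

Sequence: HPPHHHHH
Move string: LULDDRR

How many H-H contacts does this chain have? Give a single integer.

Positions: [(0, 0), (-1, 0), (-1, 1), (-2, 1), (-2, 0), (-2, -1), (-1, -1), (0, -1)]
H-H contact: residue 0 @(0,0) - residue 7 @(0, -1)

Answer: 1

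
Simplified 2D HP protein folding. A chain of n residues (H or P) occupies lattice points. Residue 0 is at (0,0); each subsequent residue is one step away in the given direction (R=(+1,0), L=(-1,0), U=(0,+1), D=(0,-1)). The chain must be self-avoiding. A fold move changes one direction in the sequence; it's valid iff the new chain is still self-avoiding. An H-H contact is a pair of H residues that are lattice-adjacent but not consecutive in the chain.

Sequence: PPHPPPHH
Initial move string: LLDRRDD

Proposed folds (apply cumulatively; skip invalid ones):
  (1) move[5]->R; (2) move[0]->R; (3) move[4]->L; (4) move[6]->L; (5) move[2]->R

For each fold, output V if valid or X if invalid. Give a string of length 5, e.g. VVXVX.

Answer: VXXXX

Derivation:
Initial: LLDRRDD -> [(0, 0), (-1, 0), (-2, 0), (-2, -1), (-1, -1), (0, -1), (0, -2), (0, -3)]
Fold 1: move[5]->R => LLDRRRD VALID
Fold 2: move[0]->R => RLDRRRD INVALID (collision), skipped
Fold 3: move[4]->L => LLDRLRD INVALID (collision), skipped
Fold 4: move[6]->L => LLDRRRL INVALID (collision), skipped
Fold 5: move[2]->R => LLRRRRD INVALID (collision), skipped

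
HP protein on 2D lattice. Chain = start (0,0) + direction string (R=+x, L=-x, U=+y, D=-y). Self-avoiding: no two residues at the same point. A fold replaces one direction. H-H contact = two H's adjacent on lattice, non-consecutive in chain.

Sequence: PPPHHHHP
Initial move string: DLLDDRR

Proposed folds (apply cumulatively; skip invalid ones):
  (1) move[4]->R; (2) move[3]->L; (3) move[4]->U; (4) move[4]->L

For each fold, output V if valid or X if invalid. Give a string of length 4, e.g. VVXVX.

Answer: VXXX

Derivation:
Initial: DLLDDRR -> [(0, 0), (0, -1), (-1, -1), (-2, -1), (-2, -2), (-2, -3), (-1, -3), (0, -3)]
Fold 1: move[4]->R => DLLDRRR VALID
Fold 2: move[3]->L => DLLLRRR INVALID (collision), skipped
Fold 3: move[4]->U => DLLDURR INVALID (collision), skipped
Fold 4: move[4]->L => DLLDLRR INVALID (collision), skipped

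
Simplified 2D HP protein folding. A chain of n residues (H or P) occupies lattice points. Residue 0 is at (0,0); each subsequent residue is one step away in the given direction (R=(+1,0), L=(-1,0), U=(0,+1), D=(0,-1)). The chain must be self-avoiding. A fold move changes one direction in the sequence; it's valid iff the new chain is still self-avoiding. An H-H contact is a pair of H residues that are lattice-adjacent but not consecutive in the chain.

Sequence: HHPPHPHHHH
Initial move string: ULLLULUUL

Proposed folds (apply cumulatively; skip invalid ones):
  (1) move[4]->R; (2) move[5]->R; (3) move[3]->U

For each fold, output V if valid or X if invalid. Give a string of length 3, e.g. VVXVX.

Answer: XVV

Derivation:
Initial: ULLLULUUL -> [(0, 0), (0, 1), (-1, 1), (-2, 1), (-3, 1), (-3, 2), (-4, 2), (-4, 3), (-4, 4), (-5, 4)]
Fold 1: move[4]->R => ULLLRLUUL INVALID (collision), skipped
Fold 2: move[5]->R => ULLLURUUL VALID
Fold 3: move[3]->U => ULLUURUUL VALID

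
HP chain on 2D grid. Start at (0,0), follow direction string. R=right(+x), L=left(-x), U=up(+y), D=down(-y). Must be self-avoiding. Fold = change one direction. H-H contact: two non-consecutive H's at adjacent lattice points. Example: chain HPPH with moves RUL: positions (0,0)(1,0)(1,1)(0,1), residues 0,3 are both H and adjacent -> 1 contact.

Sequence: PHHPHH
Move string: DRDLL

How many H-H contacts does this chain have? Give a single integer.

Positions: [(0, 0), (0, -1), (1, -1), (1, -2), (0, -2), (-1, -2)]
H-H contact: residue 1 @(0,-1) - residue 4 @(0, -2)

Answer: 1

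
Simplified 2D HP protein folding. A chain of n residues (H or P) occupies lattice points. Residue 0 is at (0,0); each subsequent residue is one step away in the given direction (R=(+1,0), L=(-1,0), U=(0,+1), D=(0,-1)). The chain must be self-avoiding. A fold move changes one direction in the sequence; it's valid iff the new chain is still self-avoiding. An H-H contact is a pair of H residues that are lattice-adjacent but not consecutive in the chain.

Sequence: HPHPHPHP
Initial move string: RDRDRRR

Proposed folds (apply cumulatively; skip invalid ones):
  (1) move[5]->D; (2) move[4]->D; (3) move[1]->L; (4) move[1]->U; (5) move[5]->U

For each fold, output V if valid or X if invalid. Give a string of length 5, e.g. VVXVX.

Answer: VVXVX

Derivation:
Initial: RDRDRRR -> [(0, 0), (1, 0), (1, -1), (2, -1), (2, -2), (3, -2), (4, -2), (5, -2)]
Fold 1: move[5]->D => RDRDRDR VALID
Fold 2: move[4]->D => RDRDDDR VALID
Fold 3: move[1]->L => RLRDDDR INVALID (collision), skipped
Fold 4: move[1]->U => RURDDDR VALID
Fold 5: move[5]->U => RURDDUR INVALID (collision), skipped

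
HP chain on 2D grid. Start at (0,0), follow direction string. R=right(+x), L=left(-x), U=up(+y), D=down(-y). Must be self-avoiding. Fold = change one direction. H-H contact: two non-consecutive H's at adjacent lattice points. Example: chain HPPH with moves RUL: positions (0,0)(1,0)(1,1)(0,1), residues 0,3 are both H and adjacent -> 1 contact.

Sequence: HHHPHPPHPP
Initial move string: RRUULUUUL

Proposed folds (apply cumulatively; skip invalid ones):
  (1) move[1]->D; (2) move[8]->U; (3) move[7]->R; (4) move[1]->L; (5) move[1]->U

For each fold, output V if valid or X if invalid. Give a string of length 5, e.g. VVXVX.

Answer: XVVXV

Derivation:
Initial: RRUULUUUL -> [(0, 0), (1, 0), (2, 0), (2, 1), (2, 2), (1, 2), (1, 3), (1, 4), (1, 5), (0, 5)]
Fold 1: move[1]->D => RDUULUUUL INVALID (collision), skipped
Fold 2: move[8]->U => RRUULUUUU VALID
Fold 3: move[7]->R => RRUULUURU VALID
Fold 4: move[1]->L => RLUULUURU INVALID (collision), skipped
Fold 5: move[1]->U => RUUULUURU VALID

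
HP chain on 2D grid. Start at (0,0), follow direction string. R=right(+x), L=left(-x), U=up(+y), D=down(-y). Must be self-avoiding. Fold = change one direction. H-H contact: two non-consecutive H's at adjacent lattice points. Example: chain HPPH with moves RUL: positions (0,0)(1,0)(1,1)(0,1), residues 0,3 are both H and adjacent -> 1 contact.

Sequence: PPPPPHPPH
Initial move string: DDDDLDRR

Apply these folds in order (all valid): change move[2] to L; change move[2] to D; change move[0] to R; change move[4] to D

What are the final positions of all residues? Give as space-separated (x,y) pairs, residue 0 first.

Initial moves: DDDDLDRR
Fold: move[2]->L => DDLDLDRR (positions: [(0, 0), (0, -1), (0, -2), (-1, -2), (-1, -3), (-2, -3), (-2, -4), (-1, -4), (0, -4)])
Fold: move[2]->D => DDDDLDRR (positions: [(0, 0), (0, -1), (0, -2), (0, -3), (0, -4), (-1, -4), (-1, -5), (0, -5), (1, -5)])
Fold: move[0]->R => RDDDLDRR (positions: [(0, 0), (1, 0), (1, -1), (1, -2), (1, -3), (0, -3), (0, -4), (1, -4), (2, -4)])
Fold: move[4]->D => RDDDDDRR (positions: [(0, 0), (1, 0), (1, -1), (1, -2), (1, -3), (1, -4), (1, -5), (2, -5), (3, -5)])

Answer: (0,0) (1,0) (1,-1) (1,-2) (1,-3) (1,-4) (1,-5) (2,-5) (3,-5)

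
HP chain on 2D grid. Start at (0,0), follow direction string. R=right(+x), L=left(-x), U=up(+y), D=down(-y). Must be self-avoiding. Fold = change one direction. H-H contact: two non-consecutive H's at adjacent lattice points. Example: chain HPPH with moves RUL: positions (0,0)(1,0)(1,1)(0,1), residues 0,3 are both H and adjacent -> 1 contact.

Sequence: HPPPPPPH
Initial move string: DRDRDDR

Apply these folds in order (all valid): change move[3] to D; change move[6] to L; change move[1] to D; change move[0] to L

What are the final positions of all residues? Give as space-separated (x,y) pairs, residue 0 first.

Answer: (0,0) (-1,0) (-1,-1) (-1,-2) (-1,-3) (-1,-4) (-1,-5) (-2,-5)

Derivation:
Initial moves: DRDRDDR
Fold: move[3]->D => DRDDDDR (positions: [(0, 0), (0, -1), (1, -1), (1, -2), (1, -3), (1, -4), (1, -5), (2, -5)])
Fold: move[6]->L => DRDDDDL (positions: [(0, 0), (0, -1), (1, -1), (1, -2), (1, -3), (1, -4), (1, -5), (0, -5)])
Fold: move[1]->D => DDDDDDL (positions: [(0, 0), (0, -1), (0, -2), (0, -3), (0, -4), (0, -5), (0, -6), (-1, -6)])
Fold: move[0]->L => LDDDDDL (positions: [(0, 0), (-1, 0), (-1, -1), (-1, -2), (-1, -3), (-1, -4), (-1, -5), (-2, -5)])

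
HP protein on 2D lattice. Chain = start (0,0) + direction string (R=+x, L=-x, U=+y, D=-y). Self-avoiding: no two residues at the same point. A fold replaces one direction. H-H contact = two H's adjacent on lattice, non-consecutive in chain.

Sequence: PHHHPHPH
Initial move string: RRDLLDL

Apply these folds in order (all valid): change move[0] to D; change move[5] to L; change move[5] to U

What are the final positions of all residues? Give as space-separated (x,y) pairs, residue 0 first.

Initial moves: RRDLLDL
Fold: move[0]->D => DRDLLDL (positions: [(0, 0), (0, -1), (1, -1), (1, -2), (0, -2), (-1, -2), (-1, -3), (-2, -3)])
Fold: move[5]->L => DRDLLLL (positions: [(0, 0), (0, -1), (1, -1), (1, -2), (0, -2), (-1, -2), (-2, -2), (-3, -2)])
Fold: move[5]->U => DRDLLUL (positions: [(0, 0), (0, -1), (1, -1), (1, -2), (0, -2), (-1, -2), (-1, -1), (-2, -1)])

Answer: (0,0) (0,-1) (1,-1) (1,-2) (0,-2) (-1,-2) (-1,-1) (-2,-1)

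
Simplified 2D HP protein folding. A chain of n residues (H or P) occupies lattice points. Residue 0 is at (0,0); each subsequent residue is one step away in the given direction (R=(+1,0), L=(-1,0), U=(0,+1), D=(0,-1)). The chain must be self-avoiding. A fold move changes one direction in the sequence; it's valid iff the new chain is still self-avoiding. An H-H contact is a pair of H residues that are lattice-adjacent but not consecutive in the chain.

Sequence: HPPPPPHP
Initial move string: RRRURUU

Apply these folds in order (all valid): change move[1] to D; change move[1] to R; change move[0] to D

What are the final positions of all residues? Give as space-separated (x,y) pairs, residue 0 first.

Initial moves: RRRURUU
Fold: move[1]->D => RDRURUU (positions: [(0, 0), (1, 0), (1, -1), (2, -1), (2, 0), (3, 0), (3, 1), (3, 2)])
Fold: move[1]->R => RRRURUU (positions: [(0, 0), (1, 0), (2, 0), (3, 0), (3, 1), (4, 1), (4, 2), (4, 3)])
Fold: move[0]->D => DRRURUU (positions: [(0, 0), (0, -1), (1, -1), (2, -1), (2, 0), (3, 0), (3, 1), (3, 2)])

Answer: (0,0) (0,-1) (1,-1) (2,-1) (2,0) (3,0) (3,1) (3,2)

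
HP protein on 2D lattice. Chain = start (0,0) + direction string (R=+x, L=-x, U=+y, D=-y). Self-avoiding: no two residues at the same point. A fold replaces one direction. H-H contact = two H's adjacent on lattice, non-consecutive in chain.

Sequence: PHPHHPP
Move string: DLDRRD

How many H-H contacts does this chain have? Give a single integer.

Answer: 1

Derivation:
Positions: [(0, 0), (0, -1), (-1, -1), (-1, -2), (0, -2), (1, -2), (1, -3)]
H-H contact: residue 1 @(0,-1) - residue 4 @(0, -2)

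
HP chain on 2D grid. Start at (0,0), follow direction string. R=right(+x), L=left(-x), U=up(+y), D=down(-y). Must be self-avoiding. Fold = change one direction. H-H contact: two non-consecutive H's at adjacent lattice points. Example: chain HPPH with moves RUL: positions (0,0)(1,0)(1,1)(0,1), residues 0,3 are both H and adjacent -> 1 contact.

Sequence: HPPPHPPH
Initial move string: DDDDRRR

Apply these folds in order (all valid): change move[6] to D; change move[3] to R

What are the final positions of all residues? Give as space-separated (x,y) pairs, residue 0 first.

Answer: (0,0) (0,-1) (0,-2) (0,-3) (1,-3) (2,-3) (3,-3) (3,-4)

Derivation:
Initial moves: DDDDRRR
Fold: move[6]->D => DDDDRRD (positions: [(0, 0), (0, -1), (0, -2), (0, -3), (0, -4), (1, -4), (2, -4), (2, -5)])
Fold: move[3]->R => DDDRRRD (positions: [(0, 0), (0, -1), (0, -2), (0, -3), (1, -3), (2, -3), (3, -3), (3, -4)])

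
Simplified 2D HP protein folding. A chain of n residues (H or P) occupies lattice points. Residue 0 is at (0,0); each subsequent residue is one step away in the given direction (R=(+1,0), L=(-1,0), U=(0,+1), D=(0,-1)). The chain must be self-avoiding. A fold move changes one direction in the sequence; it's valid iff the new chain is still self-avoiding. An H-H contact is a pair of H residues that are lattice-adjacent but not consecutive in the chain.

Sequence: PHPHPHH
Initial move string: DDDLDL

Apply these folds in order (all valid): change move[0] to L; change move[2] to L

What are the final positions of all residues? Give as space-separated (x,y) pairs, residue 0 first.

Answer: (0,0) (-1,0) (-1,-1) (-2,-1) (-3,-1) (-3,-2) (-4,-2)

Derivation:
Initial moves: DDDLDL
Fold: move[0]->L => LDDLDL (positions: [(0, 0), (-1, 0), (-1, -1), (-1, -2), (-2, -2), (-2, -3), (-3, -3)])
Fold: move[2]->L => LDLLDL (positions: [(0, 0), (-1, 0), (-1, -1), (-2, -1), (-3, -1), (-3, -2), (-4, -2)])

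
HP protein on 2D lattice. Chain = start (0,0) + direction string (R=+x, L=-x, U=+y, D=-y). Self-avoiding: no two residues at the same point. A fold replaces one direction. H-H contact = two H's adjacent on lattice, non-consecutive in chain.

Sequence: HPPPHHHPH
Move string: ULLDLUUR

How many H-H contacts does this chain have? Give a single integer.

Answer: 0

Derivation:
Positions: [(0, 0), (0, 1), (-1, 1), (-2, 1), (-2, 0), (-3, 0), (-3, 1), (-3, 2), (-2, 2)]
No H-H contacts found.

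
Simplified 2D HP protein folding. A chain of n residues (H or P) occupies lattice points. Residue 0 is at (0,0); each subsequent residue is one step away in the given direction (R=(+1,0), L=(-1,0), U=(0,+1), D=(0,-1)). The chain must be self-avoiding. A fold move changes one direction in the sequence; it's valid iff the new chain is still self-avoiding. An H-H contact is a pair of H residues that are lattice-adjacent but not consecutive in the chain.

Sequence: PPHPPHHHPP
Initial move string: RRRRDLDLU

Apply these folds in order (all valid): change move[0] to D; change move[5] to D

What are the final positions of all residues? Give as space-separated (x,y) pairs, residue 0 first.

Answer: (0,0) (0,-1) (1,-1) (2,-1) (3,-1) (3,-2) (3,-3) (3,-4) (2,-4) (2,-3)

Derivation:
Initial moves: RRRRDLDLU
Fold: move[0]->D => DRRRDLDLU (positions: [(0, 0), (0, -1), (1, -1), (2, -1), (3, -1), (3, -2), (2, -2), (2, -3), (1, -3), (1, -2)])
Fold: move[5]->D => DRRRDDDLU (positions: [(0, 0), (0, -1), (1, -1), (2, -1), (3, -1), (3, -2), (3, -3), (3, -4), (2, -4), (2, -3)])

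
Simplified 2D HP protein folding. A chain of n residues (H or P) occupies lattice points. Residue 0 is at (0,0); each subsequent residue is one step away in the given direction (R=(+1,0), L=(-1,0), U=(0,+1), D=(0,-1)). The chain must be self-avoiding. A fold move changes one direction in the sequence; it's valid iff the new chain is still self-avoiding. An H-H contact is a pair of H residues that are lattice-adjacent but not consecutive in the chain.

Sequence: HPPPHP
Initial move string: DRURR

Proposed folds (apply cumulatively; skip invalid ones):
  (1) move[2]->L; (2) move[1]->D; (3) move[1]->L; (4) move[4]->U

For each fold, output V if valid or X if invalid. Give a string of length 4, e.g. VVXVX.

Initial: DRURR -> [(0, 0), (0, -1), (1, -1), (1, 0), (2, 0), (3, 0)]
Fold 1: move[2]->L => DRLRR INVALID (collision), skipped
Fold 2: move[1]->D => DDURR INVALID (collision), skipped
Fold 3: move[1]->L => DLURR INVALID (collision), skipped
Fold 4: move[4]->U => DRURU VALID

Answer: XXXV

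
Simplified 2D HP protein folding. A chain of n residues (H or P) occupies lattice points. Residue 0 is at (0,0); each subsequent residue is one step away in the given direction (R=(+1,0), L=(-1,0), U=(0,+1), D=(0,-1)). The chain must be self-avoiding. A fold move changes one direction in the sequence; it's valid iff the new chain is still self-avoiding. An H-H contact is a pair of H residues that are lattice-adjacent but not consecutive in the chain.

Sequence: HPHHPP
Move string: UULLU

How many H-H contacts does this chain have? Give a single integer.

Answer: 0

Derivation:
Positions: [(0, 0), (0, 1), (0, 2), (-1, 2), (-2, 2), (-2, 3)]
No H-H contacts found.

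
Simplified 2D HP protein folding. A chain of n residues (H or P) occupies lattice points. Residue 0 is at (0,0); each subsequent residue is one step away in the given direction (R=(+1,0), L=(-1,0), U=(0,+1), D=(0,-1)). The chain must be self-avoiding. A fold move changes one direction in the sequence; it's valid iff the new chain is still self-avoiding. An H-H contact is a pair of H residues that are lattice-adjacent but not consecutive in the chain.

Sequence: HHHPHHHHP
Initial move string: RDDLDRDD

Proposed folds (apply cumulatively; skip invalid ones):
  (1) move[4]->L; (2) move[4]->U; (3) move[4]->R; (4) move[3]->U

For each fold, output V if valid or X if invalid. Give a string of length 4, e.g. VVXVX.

Answer: XXXX

Derivation:
Initial: RDDLDRDD -> [(0, 0), (1, 0), (1, -1), (1, -2), (0, -2), (0, -3), (1, -3), (1, -4), (1, -5)]
Fold 1: move[4]->L => RDDLLRDD INVALID (collision), skipped
Fold 2: move[4]->U => RDDLURDD INVALID (collision), skipped
Fold 3: move[4]->R => RDDLRRDD INVALID (collision), skipped
Fold 4: move[3]->U => RDDUDRDD INVALID (collision), skipped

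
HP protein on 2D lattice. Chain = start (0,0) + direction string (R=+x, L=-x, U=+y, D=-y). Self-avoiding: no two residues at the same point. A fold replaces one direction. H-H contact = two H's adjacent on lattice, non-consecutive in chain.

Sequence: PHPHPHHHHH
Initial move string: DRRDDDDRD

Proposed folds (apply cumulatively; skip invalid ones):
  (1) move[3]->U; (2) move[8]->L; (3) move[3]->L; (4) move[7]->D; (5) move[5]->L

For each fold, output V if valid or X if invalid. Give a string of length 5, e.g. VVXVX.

Answer: XXXVV

Derivation:
Initial: DRRDDDDRD -> [(0, 0), (0, -1), (1, -1), (2, -1), (2, -2), (2, -3), (2, -4), (2, -5), (3, -5), (3, -6)]
Fold 1: move[3]->U => DRRUDDDRD INVALID (collision), skipped
Fold 2: move[8]->L => DRRDDDDRL INVALID (collision), skipped
Fold 3: move[3]->L => DRRLDDDRD INVALID (collision), skipped
Fold 4: move[7]->D => DRRDDDDDD VALID
Fold 5: move[5]->L => DRRDDLDDD VALID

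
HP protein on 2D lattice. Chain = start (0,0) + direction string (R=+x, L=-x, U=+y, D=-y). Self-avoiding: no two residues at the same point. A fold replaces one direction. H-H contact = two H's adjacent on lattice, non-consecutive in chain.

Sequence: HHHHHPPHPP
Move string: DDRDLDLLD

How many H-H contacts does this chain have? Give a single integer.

Positions: [(0, 0), (0, -1), (0, -2), (1, -2), (1, -3), (0, -3), (0, -4), (-1, -4), (-2, -4), (-2, -5)]
No H-H contacts found.

Answer: 0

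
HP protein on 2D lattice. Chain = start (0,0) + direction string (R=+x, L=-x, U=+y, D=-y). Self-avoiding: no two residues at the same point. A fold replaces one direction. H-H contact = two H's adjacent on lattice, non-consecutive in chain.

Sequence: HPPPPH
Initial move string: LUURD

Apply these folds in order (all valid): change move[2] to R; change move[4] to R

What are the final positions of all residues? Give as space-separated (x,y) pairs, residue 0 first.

Answer: (0,0) (-1,0) (-1,1) (0,1) (1,1) (2,1)

Derivation:
Initial moves: LUURD
Fold: move[2]->R => LURRD (positions: [(0, 0), (-1, 0), (-1, 1), (0, 1), (1, 1), (1, 0)])
Fold: move[4]->R => LURRR (positions: [(0, 0), (-1, 0), (-1, 1), (0, 1), (1, 1), (2, 1)])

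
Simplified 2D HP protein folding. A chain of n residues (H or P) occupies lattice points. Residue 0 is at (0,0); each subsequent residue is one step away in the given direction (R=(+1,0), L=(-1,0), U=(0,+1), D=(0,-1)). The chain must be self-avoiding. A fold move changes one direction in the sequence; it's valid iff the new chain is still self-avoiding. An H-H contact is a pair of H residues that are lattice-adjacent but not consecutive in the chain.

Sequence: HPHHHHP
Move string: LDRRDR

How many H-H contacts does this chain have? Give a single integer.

Positions: [(0, 0), (-1, 0), (-1, -1), (0, -1), (1, -1), (1, -2), (2, -2)]
H-H contact: residue 0 @(0,0) - residue 3 @(0, -1)

Answer: 1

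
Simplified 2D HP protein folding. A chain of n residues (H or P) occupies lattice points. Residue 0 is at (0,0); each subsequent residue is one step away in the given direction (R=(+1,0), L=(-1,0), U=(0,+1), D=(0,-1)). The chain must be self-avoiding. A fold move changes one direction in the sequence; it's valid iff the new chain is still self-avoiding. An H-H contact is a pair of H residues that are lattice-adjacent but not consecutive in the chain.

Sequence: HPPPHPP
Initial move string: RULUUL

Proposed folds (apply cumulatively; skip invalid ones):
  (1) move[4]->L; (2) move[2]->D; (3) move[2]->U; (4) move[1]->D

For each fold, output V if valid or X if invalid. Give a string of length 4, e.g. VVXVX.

Answer: VXVX

Derivation:
Initial: RULUUL -> [(0, 0), (1, 0), (1, 1), (0, 1), (0, 2), (0, 3), (-1, 3)]
Fold 1: move[4]->L => RULULL VALID
Fold 2: move[2]->D => RUDULL INVALID (collision), skipped
Fold 3: move[2]->U => RUUULL VALID
Fold 4: move[1]->D => RDUULL INVALID (collision), skipped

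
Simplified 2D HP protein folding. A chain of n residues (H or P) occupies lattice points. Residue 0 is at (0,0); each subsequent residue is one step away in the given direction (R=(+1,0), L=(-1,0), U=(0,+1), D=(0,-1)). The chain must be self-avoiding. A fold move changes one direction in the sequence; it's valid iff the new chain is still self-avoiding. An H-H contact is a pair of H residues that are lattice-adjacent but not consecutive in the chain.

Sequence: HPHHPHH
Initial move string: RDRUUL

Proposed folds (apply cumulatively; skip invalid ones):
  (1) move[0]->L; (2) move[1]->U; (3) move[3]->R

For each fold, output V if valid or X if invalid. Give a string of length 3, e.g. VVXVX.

Initial: RDRUUL -> [(0, 0), (1, 0), (1, -1), (2, -1), (2, 0), (2, 1), (1, 1)]
Fold 1: move[0]->L => LDRUUL INVALID (collision), skipped
Fold 2: move[1]->U => RURUUL VALID
Fold 3: move[3]->R => RURRUL VALID

Answer: XVV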